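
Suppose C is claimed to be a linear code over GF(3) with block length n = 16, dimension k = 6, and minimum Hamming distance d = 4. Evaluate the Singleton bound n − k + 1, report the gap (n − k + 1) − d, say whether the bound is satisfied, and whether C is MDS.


Singleton RHS = n − k + 1 = 11, slack = 7, bound satisfied, not MDS.

Singleton bound: d ≤ n − k + 1.
Here n = 16, k = 6, so n − k + 1 = 11.
Given d = 4, check d ≤ 11: YES.
Slack = (n − k + 1) − d = 7.
The code is NOT MDS (slack = 7 > 0).
Description: the claimed parameters are [16, 6, 4]_3; such a code would be non-MDS.


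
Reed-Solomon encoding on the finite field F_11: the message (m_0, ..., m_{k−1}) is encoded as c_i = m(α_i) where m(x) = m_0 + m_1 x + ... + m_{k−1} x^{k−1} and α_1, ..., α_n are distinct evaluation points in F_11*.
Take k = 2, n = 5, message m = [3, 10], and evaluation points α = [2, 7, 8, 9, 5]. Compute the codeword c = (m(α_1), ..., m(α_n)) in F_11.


c = [1, 7, 6, 5, 9]

Message polynomial: m(x) = 3 + 10·x (mod 11).
For each evaluation point α_i, compute m(α_i) mod 11:
  α_1 = 2: Horner steps 10 → 1, so m(2) = 1.
  α_2 = 7: Horner steps 10 → 7, so m(7) = 7.
  α_3 = 8: Horner steps 10 → 6, so m(8) = 6.
  α_4 = 9: Horner steps 10 → 5, so m(9) = 5.
  α_5 = 5: Horner steps 10 → 9, so m(5) = 9.
Codeword c = [1, 7, 6, 5, 9] ∈ F_11^5.


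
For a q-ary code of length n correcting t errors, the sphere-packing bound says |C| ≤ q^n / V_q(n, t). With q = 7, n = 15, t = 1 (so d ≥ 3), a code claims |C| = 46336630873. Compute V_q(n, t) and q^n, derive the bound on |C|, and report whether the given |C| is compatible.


V_q(n, t) = 91, q^n = 4747561509943, Hamming bound = 52171005603, |C| = 46336630873 ≤ bound (satisfied).

Step 1: Compute V_q(n, t) = Σ_{j=0}^1 C(n, j) (q−1)^j.
  j = 0: C(15,0)·(6)^0 = 1·1 = 1.
  j = 1: C(15,1)·(6)^1 = 15·6 = 90.
  V_q(n, t) = 1 + 90 = 91.
Step 2: q^n = 7^15 = 4747561509943.
Step 3: Hamming bound ⌊q^n / V_q(n,t)⌋ = ⌊4747561509943/91⌋ = 52171005603.
Step 4: Compare |C| = 46336630873 to 52171005603: satisfied.
The claimed |C| lies below the Hamming bound.


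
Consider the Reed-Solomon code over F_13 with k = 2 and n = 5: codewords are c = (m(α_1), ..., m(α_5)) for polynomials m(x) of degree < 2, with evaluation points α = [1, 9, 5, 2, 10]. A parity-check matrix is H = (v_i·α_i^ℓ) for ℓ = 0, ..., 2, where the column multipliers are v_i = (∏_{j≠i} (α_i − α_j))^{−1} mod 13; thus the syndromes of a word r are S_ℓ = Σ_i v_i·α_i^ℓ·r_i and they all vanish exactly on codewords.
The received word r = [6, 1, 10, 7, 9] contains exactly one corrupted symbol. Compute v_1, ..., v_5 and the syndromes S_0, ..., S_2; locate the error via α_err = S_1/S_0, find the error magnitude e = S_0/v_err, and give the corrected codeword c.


S = (8, 2, 7), error at position 5, error magnitude e = 7, c = [6, 1, 10, 7, 2].

Step 1: column multipliers v_i = (∏_{j≠i}(α_i − α_j))^{−1} mod 13.
  i = 1 (α = 1): (1−9)(1−5)(1−2)(1−10) = (−8)·(−4)·(−1)·(−9) = 288 ≡ 2, so v_1 = 2^{−1} = 7 (mod 13).
  i = 2 (α = 9): (9−1)(9−5)(9−2)(9−10) = 8·4·7·(−1) = −224 ≡ 10, so v_2 = 10^{−1} = 4 (mod 13).
  i = 3 (α = 5): (5−1)(5−9)(5−2)(5−10) = 4·(−4)·3·(−5) = 240 ≡ 6, so v_3 = 6^{−1} = 11 (mod 13).
  i = 4 (α = 2): (2−1)(2−9)(2−5)(2−10) = 1·(−7)·(−3)·(−8) = −168 ≡ 1, so v_4 = 1^{−1} = 1 (mod 13).
  i = 5 (α = 10): (10−1)(10−9)(10−5)(10−2) = 9·1·5·8 = 360 ≡ 9, so v_5 = 9^{−1} = 3 (mod 13).
  v = [7, 4, 11, 1, 3].
Step 2: syndromes of r = [6, 1, 10, 7, 9] (all sums mod 13).
  S_0 = Σ v_i r_i = 7·6 + 4·1 + 11·10 + 1·7 + 3·9 = 190 ≡ 8.
  S_1 = Σ v_i α_i r_i = 7·1·6 + 4·9·1 + 11·5·10 + 1·2·7 + 3·10·9 = 912 ≡ 2.
  α_i^2 mod 13 = [1, 3, 12, 4, 9].
  S_2 = Σ v_i α_i^2 r_i = 7·1·6 + 4·3·1 + 11·12·10 + 1·4·7 + 3·9·9 = 1645 ≡ 7.
  S = (8, 2, 7) ≠ 0, so r is not a codeword (an error is present).
Step 3: locate the error. For a single error e at position i, S_ℓ = v_i·e·α_i^ℓ, so α_err = S_1/S_0.
  S_0^{−1} = 8^{−1} = 5 (mod 13), so α_err = 2·5 = 10 ≡ 10 = α_5. Error position i = 5.
  Consistency check: S_2/S_1 = 7·7 = 49 ≡ 10 = α_err ✓ (single-error assumption holds).
Step 4: error magnitude e = S_0/v_5 = S_0·∏_{j≠5}(α_5 − α_j) = 8·9 = 72 ≡ 7 (mod 13).
Step 5: correct position 5: c_5 = r_5 − e = 9 − 7 ≡ 2 (mod 13). Hence c = [6, 1, 10, 7, 2].
  Check: interpolating c through the α_i gives m(x) = 5 + 1·x (degree < 2) with m(α_i) = c_i for every i, so c is indeed a codeword.


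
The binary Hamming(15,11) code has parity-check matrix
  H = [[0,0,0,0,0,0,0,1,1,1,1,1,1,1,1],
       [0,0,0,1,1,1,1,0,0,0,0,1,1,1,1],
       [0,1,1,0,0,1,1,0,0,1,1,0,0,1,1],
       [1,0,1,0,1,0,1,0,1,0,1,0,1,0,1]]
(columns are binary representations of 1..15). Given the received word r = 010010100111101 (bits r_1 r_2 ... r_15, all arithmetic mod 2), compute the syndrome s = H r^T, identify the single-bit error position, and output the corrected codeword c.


s = (1, 1, 1, 1)^T, error position = 15, corrected codeword c = 010010100111100

Compute s = H r^T mod 2 one row at a time:
  s_1 = 0 + 0 + 1 + 1 + 1 + 1 + 0 + 1 = 5 ≡ 1 (mod 2).
  s_2 = 0 + 1 + 0 + 1 + 1 + 1 + 0 + 1 = 5 ≡ 1 (mod 2).
  s_3 = 1 + 0 + 0 + 1 + 1 + 1 + 0 + 1 = 5 ≡ 1 (mod 2).
  s_4 = 0 + 0 + 1 + 1 + 0 + 1 + 1 + 1 = 5 ≡ 1 (mod 2).
s = (1, 1, 1, 1)^T — this equals column 15 of H (binary 1111), so error is at position 15.
Correct: flip bit 15 of r = 010010100111101 to get c = 010010100111100.


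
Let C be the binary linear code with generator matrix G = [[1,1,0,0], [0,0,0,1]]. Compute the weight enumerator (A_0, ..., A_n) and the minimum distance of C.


Weight distribution: A_0 = 1, A_1 = 1, A_2 = 1, A_3 = 1. Minimum distance d = 1.

Enumerate all 2^2 = 4 messages m ∈ F_2^2.
For each, compute codeword c = mG in F_2^4, then tally its weight.
  m = 00 → c = 0000, weight = 0.
  m = 10 → c = 1100, weight = 2.
  m = 01 → c = 0001, weight = 1.
  m = 11 → c = 1101, weight = 3.
Tally weights:
  weight 0: 1 codewords.
  weight 1: 1 codewords.
  weight 2: 1 codewords.
  weight 3: 1 codewords.
Minimum distance d = smallest w > 0 with A_w > 0 = 1.
Sanity: Σ A_w = 4 = 2^2 = 4 ✓.


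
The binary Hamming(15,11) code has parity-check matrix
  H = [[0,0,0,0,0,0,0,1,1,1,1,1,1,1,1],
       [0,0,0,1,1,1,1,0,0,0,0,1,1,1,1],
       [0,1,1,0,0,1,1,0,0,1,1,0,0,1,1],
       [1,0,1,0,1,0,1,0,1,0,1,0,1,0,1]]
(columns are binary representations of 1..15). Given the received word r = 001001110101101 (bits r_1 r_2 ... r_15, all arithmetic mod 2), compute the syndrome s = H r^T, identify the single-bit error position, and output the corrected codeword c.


s = (1, 1, 1, 0)^T, error position = 14, corrected codeword c = 001001110101111

Compute s = H r^T mod 2 one row at a time:
  s_1 = 1 + 0 + 1 + 0 + 1 + 1 + 0 + 1 = 5 ≡ 1 (mod 2).
  s_2 = 0 + 0 + 1 + 1 + 1 + 1 + 0 + 1 = 5 ≡ 1 (mod 2).
  s_3 = 0 + 1 + 1 + 1 + 1 + 0 + 0 + 1 = 5 ≡ 1 (mod 2).
  s_4 = 0 + 1 + 0 + 1 + 0 + 0 + 1 + 1 = 4 ≡ 0 (mod 2).
s = (1, 1, 1, 0)^T — this equals column 14 of H (binary 1110), so error is at position 14.
Correct: flip bit 14 of r = 001001110101101 to get c = 001001110101111.


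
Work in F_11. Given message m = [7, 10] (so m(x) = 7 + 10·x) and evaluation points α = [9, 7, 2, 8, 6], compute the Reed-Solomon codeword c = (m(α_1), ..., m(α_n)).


c = [9, 0, 5, 10, 1]

Message polynomial: m(x) = 7 + 10·x (mod 11).
For each evaluation point α_i, compute m(α_i) mod 11:
  α_1 = 9: Horner steps 10 → 9, so m(9) = 9.
  α_2 = 7: Horner steps 10 → 0, so m(7) = 0.
  α_3 = 2: Horner steps 10 → 5, so m(2) = 5.
  α_4 = 8: Horner steps 10 → 10, so m(8) = 10.
  α_5 = 6: Horner steps 10 → 1, so m(6) = 1.
Codeword c = [9, 0, 5, 10, 1] ∈ F_11^5.


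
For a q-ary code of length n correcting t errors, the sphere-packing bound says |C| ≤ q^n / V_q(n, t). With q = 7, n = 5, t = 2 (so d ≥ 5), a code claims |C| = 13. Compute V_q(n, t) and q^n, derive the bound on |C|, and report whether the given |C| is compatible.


V_q(n, t) = 391, q^n = 16807, Hamming bound = 42, |C| = 13 ≤ bound (satisfied).

Step 1: Compute V_q(n, t) = Σ_{j=0}^2 C(n, j) (q−1)^j.
  j = 0: C(5,0)·(6)^0 = 1·1 = 1.
  j = 1: C(5,1)·(6)^1 = 5·6 = 30.
  j = 2: C(5,2)·(6)^2 = 10·36 = 360.
  V_q(n, t) = 1 + 30 + 360 = 391.
Step 2: q^n = 7^5 = 16807.
Step 3: Hamming bound ⌊q^n / V_q(n,t)⌋ = ⌊16807/391⌋ = 42.
Step 4: Compare |C| = 13 to 42: satisfied.
The claimed |C| lies below the Hamming bound.


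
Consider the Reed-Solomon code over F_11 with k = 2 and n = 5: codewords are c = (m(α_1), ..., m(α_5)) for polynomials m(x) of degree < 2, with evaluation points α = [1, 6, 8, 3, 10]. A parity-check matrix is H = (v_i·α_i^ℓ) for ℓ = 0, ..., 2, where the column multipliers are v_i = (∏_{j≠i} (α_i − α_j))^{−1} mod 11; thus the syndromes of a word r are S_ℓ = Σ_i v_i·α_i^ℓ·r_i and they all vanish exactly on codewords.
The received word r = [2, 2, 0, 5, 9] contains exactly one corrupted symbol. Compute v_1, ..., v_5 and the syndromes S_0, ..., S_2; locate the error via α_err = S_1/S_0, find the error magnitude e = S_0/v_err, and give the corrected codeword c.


S = (2, 2, 2), error at position 1, error magnitude e = 6, c = [7, 2, 0, 5, 9].

Step 1: column multipliers v_i = (∏_{j≠i}(α_i − α_j))^{−1} mod 11.
  i = 1 (α = 1): (1−6)(1−8)(1−3)(1−10) = (−5)·(−7)·(−2)·(−9) = 630 ≡ 3, so v_1 = 3^{−1} = 4 (mod 11).
  i = 2 (α = 6): (6−1)(6−8)(6−3)(6−10) = 5·(−2)·3·(−4) = 120 ≡ 10, so v_2 = 10^{−1} = 10 (mod 11).
  i = 3 (α = 8): (8−1)(8−6)(8−3)(8−10) = 7·2·5·(−2) = −140 ≡ 3, so v_3 = 3^{−1} = 4 (mod 11).
  i = 4 (α = 3): (3−1)(3−6)(3−8)(3−10) = 2·(−3)·(−5)·(−7) = −210 ≡ 10, so v_4 = 10^{−1} = 10 (mod 11).
  i = 5 (α = 10): (10−1)(10−6)(10−8)(10−3) = 9·4·2·7 = 504 ≡ 9, so v_5 = 9^{−1} = 5 (mod 11).
  v = [4, 10, 4, 10, 5].
Step 2: syndromes of r = [2, 2, 0, 5, 9] (all sums mod 11).
  S_0 = Σ v_i r_i = 4·2 + 10·2 + 4·0 + 10·5 + 5·9 = 123 ≡ 2.
  S_1 = Σ v_i α_i r_i = 4·1·2 + 10·6·2 + 4·8·0 + 10·3·5 + 5·10·9 = 728 ≡ 2.
  α_i^2 mod 11 = [1, 3, 9, 9, 1].
  S_2 = Σ v_i α_i^2 r_i = 4·1·2 + 10·3·2 + 4·9·0 + 10·9·5 + 5·1·9 = 563 ≡ 2.
  S = (2, 2, 2) ≠ 0, so r is not a codeword (an error is present).
Step 3: locate the error. For a single error e at position i, S_ℓ = v_i·e·α_i^ℓ, so α_err = S_1/S_0.
  S_0^{−1} = 2^{−1} = 6 (mod 11), so α_err = 2·6 = 12 ≡ 1 = α_1. Error position i = 1.
  Consistency check: S_2/S_1 = 2·6 = 12 ≡ 1 = α_err ✓ (single-error assumption holds).
Step 4: error magnitude e = S_0/v_1 = S_0·∏_{j≠1}(α_1 − α_j) = 2·3 = 6 ≡ 6 (mod 11).
Step 5: correct position 1: c_1 = r_1 − e = 2 − 6 ≡ 7 (mod 11). Hence c = [7, 2, 0, 5, 9].
  Check: interpolating c through the α_i gives m(x) = 8 + 10·x (degree < 2) with m(α_i) = c_i for every i, so c is indeed a codeword.


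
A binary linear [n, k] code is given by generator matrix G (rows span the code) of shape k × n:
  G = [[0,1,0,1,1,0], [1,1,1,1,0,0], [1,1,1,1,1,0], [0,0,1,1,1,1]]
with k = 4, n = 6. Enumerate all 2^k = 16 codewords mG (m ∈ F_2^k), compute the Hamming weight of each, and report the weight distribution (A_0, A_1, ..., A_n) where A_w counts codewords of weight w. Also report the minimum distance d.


Weight distribution: A_0 = 1, A_1 = 1, A_2 = 2, A_3 = 6, A_4 = 5, A_5 = 1. Minimum distance d = 1.

Enumerate all 2^4 = 16 messages m ∈ F_2^4.
For each, compute codeword c = mG in F_2^6, then tally its weight.
  m = 0000 → c = 000000, weight = 0.
  m = 1000 → c = 010110, weight = 3.
  m = 0100 → c = 111100, weight = 4.
  m = 1100 → c = 101010, weight = 3.
  m = 0010 → c = 111110, weight = 5.
  m = 1010 → c = 101000, weight = 2.
  m = 0110 → c = 000010, weight = 1.
  m = 1110 → c = 010100, weight = 2.
  m = 0001 → c = 001111, weight = 4.
  m = 1001 → c = 011001, weight = 3.
  m = 0101 → c = 110011, weight = 4.
  m = 1101 → c = 100101, weight = 3.
  m = 0011 → c = 110001, weight = 3.
  m = 1011 → c = 100111, weight = 4.
  m = 0111 → c = 001101, weight = 3.
  m = 1111 → c = 011011, weight = 4.
Tally weights:
  weight 0: 1 codewords.
  weight 1: 1 codewords.
  weight 2: 2 codewords.
  weight 3: 6 codewords.
  weight 4: 5 codewords.
  weight 5: 1 codewords.
Minimum distance d = smallest w > 0 with A_w > 0 = 1.
Sanity: Σ A_w = 16 = 2^4 = 16 ✓.


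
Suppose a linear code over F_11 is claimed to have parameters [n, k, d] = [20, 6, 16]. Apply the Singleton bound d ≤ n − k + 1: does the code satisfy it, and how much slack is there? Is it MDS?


Singleton RHS = n − k + 1 = 15, slack = -1, bound violated (no such code; not MDS).

Singleton bound: d ≤ n − k + 1.
Here n = 20, k = 6, so n − k + 1 = 15.
Given d = 16, check d ≤ 15: NO.
Slack = (n − k + 1) − d = -1.
The slack is negative: d = 16 exceeds n − k + 1 = 15 by 1, so the Singleton bound is violated and no linear [20, 6, 16]_11 code can exist. In particular it is not MDS (MDS requires d = n − k + 1 exactly).
Description: the claimed parameters are [20, 6, 16]_11; such a code would be impossible (violates the Singleton bound).


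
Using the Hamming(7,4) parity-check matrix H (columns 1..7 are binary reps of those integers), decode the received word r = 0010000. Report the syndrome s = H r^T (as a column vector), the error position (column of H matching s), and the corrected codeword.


s = (0, 1, 1)^T, error position = 3, corrected codeword c = 0000000

Compute s = H r^T mod 2 one row at a time:
  s_1 = 0 + 0 + 0 + 0 = 0 ≡ 0 (mod 2).
  s_2 = 0 + 1 + 0 + 0 = 1 ≡ 1 (mod 2).
  s_3 = 0 + 1 + 0 + 0 = 1 ≡ 1 (mod 2).
s = (0, 1, 1)^T — this equals column 3 of H (binary 011), so error is at position 3.
Correct: flip bit 3 of r = 0010000 to get c = 0000000.


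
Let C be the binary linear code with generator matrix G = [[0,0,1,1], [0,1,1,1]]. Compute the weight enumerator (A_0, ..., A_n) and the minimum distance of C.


Weight distribution: A_0 = 1, A_1 = 1, A_2 = 1, A_3 = 1. Minimum distance d = 1.

Enumerate all 2^2 = 4 messages m ∈ F_2^2.
For each, compute codeword c = mG in F_2^4, then tally its weight.
  m = 00 → c = 0000, weight = 0.
  m = 10 → c = 0011, weight = 2.
  m = 01 → c = 0111, weight = 3.
  m = 11 → c = 0100, weight = 1.
Tally weights:
  weight 0: 1 codewords.
  weight 1: 1 codewords.
  weight 2: 1 codewords.
  weight 3: 1 codewords.
Minimum distance d = smallest w > 0 with A_w > 0 = 1.
Sanity: Σ A_w = 4 = 2^2 = 4 ✓.


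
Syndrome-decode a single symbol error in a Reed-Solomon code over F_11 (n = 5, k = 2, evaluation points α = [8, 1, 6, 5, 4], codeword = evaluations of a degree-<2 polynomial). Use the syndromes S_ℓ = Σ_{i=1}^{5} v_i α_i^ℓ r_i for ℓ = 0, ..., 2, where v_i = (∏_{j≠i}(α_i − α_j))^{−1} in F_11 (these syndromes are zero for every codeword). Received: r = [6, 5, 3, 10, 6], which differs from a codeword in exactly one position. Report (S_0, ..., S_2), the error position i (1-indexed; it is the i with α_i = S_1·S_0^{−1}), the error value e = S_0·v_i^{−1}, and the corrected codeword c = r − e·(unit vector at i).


S = (2, 5, 7), error at position 1, error magnitude e = 6, c = [0, 5, 3, 10, 6].

Step 1: column multipliers v_i = (∏_{j≠i}(α_i − α_j))^{−1} mod 11.
  i = 1 (α = 8): (8−1)(8−6)(8−5)(8−4) = 7·2·3·4 = 168 ≡ 3, so v_1 = 3^{−1} = 4 (mod 11).
  i = 2 (α = 1): (1−8)(1−6)(1−5)(1−4) = (−7)·(−5)·(−4)·(−3) = 420 ≡ 2, so v_2 = 2^{−1} = 6 (mod 11).
  i = 3 (α = 6): (6−8)(6−1)(6−5)(6−4) = (−2)·5·1·2 = −20 ≡ 2, so v_3 = 2^{−1} = 6 (mod 11).
  i = 4 (α = 5): (5−8)(5−1)(5−6)(5−4) = (−3)·4·(−1)·1 = 12 ≡ 1, so v_4 = 1^{−1} = 1 (mod 11).
  i = 5 (α = 4): (4−8)(4−1)(4−6)(4−5) = (−4)·3·(−2)·(−1) = −24 ≡ 9, so v_5 = 9^{−1} = 5 (mod 11).
  v = [4, 6, 6, 1, 5].
Step 2: syndromes of r = [6, 5, 3, 10, 6] (all sums mod 11).
  S_0 = Σ v_i r_i = 4·6 + 6·5 + 6·3 + 1·10 + 5·6 = 112 ≡ 2.
  S_1 = Σ v_i α_i r_i = 4·8·6 + 6·1·5 + 6·6·3 + 1·5·10 + 5·4·6 = 500 ≡ 5.
  α_i^2 mod 11 = [9, 1, 3, 3, 5].
  S_2 = Σ v_i α_i^2 r_i = 4·9·6 + 6·1·5 + 6·3·3 + 1·3·10 + 5·5·6 = 480 ≡ 7.
  S = (2, 5, 7) ≠ 0, so r is not a codeword (an error is present).
Step 3: locate the error. For a single error e at position i, S_ℓ = v_i·e·α_i^ℓ, so α_err = S_1/S_0.
  S_0^{−1} = 2^{−1} = 6 (mod 11), so α_err = 5·6 = 30 ≡ 8 = α_1. Error position i = 1.
  Consistency check: S_2/S_1 = 7·9 = 63 ≡ 8 = α_err ✓ (single-error assumption holds).
Step 4: error magnitude e = S_0/v_1 = S_0·∏_{j≠1}(α_1 − α_j) = 2·3 = 6 ≡ 6 (mod 11).
Step 5: correct position 1: c_1 = r_1 − e = 6 − 6 ≡ 0 (mod 11). Hence c = [0, 5, 3, 10, 6].
  Check: interpolating c through the α_i gives m(x) = 1 + 4·x (degree < 2) with m(α_i) = c_i for every i, so c is indeed a codeword.


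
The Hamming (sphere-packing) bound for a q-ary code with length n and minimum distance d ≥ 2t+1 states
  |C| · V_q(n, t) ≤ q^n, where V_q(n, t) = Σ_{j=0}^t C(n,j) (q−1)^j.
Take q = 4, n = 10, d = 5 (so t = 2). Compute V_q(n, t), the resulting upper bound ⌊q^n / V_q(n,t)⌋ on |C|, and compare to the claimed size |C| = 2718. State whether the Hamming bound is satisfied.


V_q(n, t) = 436, q^n = 1048576, Hamming bound = 2404, |C| = 2718 > bound (violated).

Step 1: Compute V_q(n, t) = Σ_{j=0}^2 C(n, j) (q−1)^j.
  j = 0: C(10,0)·(3)^0 = 1·1 = 1.
  j = 1: C(10,1)·(3)^1 = 10·3 = 30.
  j = 2: C(10,2)·(3)^2 = 45·9 = 405.
  V_q(n, t) = 1 + 30 + 405 = 436.
Step 2: q^n = 4^10 = 1048576.
Step 3: Hamming bound ⌊q^n / V_q(n,t)⌋ = ⌊1048576/436⌋ = 2404.
Step 4: Compare |C| = 2718 to 2404: violated.
The claimed |C| lies above the Hamming bound, so no 4-ary code of length 10 with d ≥ 5 can have 2718 codewords.


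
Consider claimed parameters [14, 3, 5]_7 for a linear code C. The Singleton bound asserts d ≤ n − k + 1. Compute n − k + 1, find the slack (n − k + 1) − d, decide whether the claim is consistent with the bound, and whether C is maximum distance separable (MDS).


Singleton RHS = n − k + 1 = 12, slack = 7, bound satisfied, not MDS.

Singleton bound: d ≤ n − k + 1.
Here n = 14, k = 3, so n − k + 1 = 12.
Given d = 5, check d ≤ 12: YES.
Slack = (n − k + 1) − d = 7.
The code is NOT MDS (slack = 7 > 0).
Description: the claimed parameters are [14, 3, 5]_7; such a code would be non-MDS.


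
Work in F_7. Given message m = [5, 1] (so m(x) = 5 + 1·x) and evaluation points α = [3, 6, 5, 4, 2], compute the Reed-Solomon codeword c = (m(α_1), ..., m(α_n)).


c = [1, 4, 3, 2, 0]

Message polynomial: m(x) = 5 + 1·x (mod 7).
For each evaluation point α_i, compute m(α_i) mod 7:
  α_1 = 3: Horner steps 1 → 1, so m(3) = 1.
  α_2 = 6: Horner steps 1 → 4, so m(6) = 4.
  α_3 = 5: Horner steps 1 → 3, so m(5) = 3.
  α_4 = 4: Horner steps 1 → 2, so m(4) = 2.
  α_5 = 2: Horner steps 1 → 0, so m(2) = 0.
Codeword c = [1, 4, 3, 2, 0] ∈ F_7^5.


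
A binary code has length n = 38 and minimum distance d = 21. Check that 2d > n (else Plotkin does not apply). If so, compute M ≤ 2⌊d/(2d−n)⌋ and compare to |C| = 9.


Plotkin bound M ≤ 10; given |C| = 9 ≤ bound (satisfied).

Check applicability: 2d = 42, n = 38.
2d − n = 4 > 0, so Plotkin applies.
Compute d/(2d−n) = 21/4 ≈ 5.2500.
⌊d/(2d−n)⌋ = 5.
Plotkin bound: M ≤ 2·5 = 10.
Given |C| = 9, check: satisfied.
This |C| is below the Plotkin bound.


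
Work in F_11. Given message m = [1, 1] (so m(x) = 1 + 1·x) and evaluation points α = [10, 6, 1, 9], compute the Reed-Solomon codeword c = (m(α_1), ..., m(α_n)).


c = [0, 7, 2, 10]

Message polynomial: m(x) = 1 + 1·x (mod 11).
For each evaluation point α_i, compute m(α_i) mod 11:
  α_1 = 10: Horner steps 1 → 0, so m(10) = 0.
  α_2 = 6: Horner steps 1 → 7, so m(6) = 7.
  α_3 = 1: Horner steps 1 → 2, so m(1) = 2.
  α_4 = 9: Horner steps 1 → 10, so m(9) = 10.
Codeword c = [0, 7, 2, 10] ∈ F_11^4.


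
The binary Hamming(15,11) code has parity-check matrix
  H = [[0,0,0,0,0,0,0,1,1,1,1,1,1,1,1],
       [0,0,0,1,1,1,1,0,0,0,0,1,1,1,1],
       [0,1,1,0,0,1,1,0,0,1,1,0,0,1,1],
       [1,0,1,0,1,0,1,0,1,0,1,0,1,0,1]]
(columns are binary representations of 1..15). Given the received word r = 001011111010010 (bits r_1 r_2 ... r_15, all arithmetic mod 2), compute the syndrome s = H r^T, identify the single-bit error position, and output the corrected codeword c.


s = (0, 0, 1, 1)^T, error position = 3, corrected codeword c = 000011111010010

Compute s = H r^T mod 2 one row at a time:
  s_1 = 1 + 1 + 0 + 1 + 0 + 0 + 1 + 0 = 4 ≡ 0 (mod 2).
  s_2 = 0 + 1 + 1 + 1 + 0 + 0 + 1 + 0 = 4 ≡ 0 (mod 2).
  s_3 = 0 + 1 + 1 + 1 + 0 + 1 + 1 + 0 = 5 ≡ 1 (mod 2).
  s_4 = 0 + 1 + 1 + 1 + 1 + 1 + 0 + 0 = 5 ≡ 1 (mod 2).
s = (0, 0, 1, 1)^T — this equals column 3 of H (binary 0011), so error is at position 3.
Correct: flip bit 3 of r = 001011111010010 to get c = 000011111010010.


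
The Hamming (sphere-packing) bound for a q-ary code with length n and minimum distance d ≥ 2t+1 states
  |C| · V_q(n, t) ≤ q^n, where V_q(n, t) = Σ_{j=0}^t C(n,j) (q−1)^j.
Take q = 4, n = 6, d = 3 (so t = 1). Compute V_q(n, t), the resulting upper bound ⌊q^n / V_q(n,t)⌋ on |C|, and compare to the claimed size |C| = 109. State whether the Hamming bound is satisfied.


V_q(n, t) = 19, q^n = 4096, Hamming bound = 215, |C| = 109 ≤ bound (satisfied).

Step 1: Compute V_q(n, t) = Σ_{j=0}^1 C(n, j) (q−1)^j.
  j = 0: C(6,0)·(3)^0 = 1·1 = 1.
  j = 1: C(6,1)·(3)^1 = 6·3 = 18.
  V_q(n, t) = 1 + 18 = 19.
Step 2: q^n = 4^6 = 4096.
Step 3: Hamming bound ⌊q^n / V_q(n,t)⌋ = ⌊4096/19⌋ = 215.
Step 4: Compare |C| = 109 to 215: satisfied.
The claimed |C| lies below the Hamming bound.


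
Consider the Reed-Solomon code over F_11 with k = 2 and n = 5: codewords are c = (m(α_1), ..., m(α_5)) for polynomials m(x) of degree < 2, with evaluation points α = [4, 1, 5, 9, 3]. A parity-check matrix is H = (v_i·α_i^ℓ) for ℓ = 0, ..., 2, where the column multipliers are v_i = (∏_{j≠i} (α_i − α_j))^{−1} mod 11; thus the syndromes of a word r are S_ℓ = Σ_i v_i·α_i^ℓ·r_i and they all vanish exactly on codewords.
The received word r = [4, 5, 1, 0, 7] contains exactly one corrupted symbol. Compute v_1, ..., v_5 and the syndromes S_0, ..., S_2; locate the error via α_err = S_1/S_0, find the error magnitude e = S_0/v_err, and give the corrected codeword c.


S = (5, 5, 5), error at position 2, error magnitude e = 3, c = [4, 2, 1, 0, 7].

Step 1: column multipliers v_i = (∏_{j≠i}(α_i − α_j))^{−1} mod 11.
  i = 1 (α = 4): (4−1)(4−5)(4−9)(4−3) = 3·(−1)·(−5)·1 = 15 ≡ 4, so v_1 = 4^{−1} = 3 (mod 11).
  i = 2 (α = 1): (1−4)(1−5)(1−9)(1−3) = (−3)·(−4)·(−8)·(−2) = 192 ≡ 5, so v_2 = 5^{−1} = 9 (mod 11).
  i = 3 (α = 5): (5−4)(5−1)(5−9)(5−3) = 1·4·(−4)·2 = −32 ≡ 1, so v_3 = 1^{−1} = 1 (mod 11).
  i = 4 (α = 9): (9−4)(9−1)(9−5)(9−3) = 5·8·4·6 = 960 ≡ 3, so v_4 = 3^{−1} = 4 (mod 11).
  i = 5 (α = 3): (3−4)(3−1)(3−5)(3−9) = (−1)·2·(−2)·(−6) = −24 ≡ 9, so v_5 = 9^{−1} = 5 (mod 11).
  v = [3, 9, 1, 4, 5].
Step 2: syndromes of r = [4, 5, 1, 0, 7] (all sums mod 11).
  S_0 = Σ v_i r_i = 3·4 + 9·5 + 1·1 + 4·0 + 5·7 = 93 ≡ 5.
  S_1 = Σ v_i α_i r_i = 3·4·4 + 9·1·5 + 1·5·1 + 4·9·0 + 5·3·7 = 203 ≡ 5.
  α_i^2 mod 11 = [5, 1, 3, 4, 9].
  S_2 = Σ v_i α_i^2 r_i = 3·5·4 + 9·1·5 + 1·3·1 + 4·4·0 + 5·9·7 = 423 ≡ 5.
  S = (5, 5, 5) ≠ 0, so r is not a codeword (an error is present).
Step 3: locate the error. For a single error e at position i, S_ℓ = v_i·e·α_i^ℓ, so α_err = S_1/S_0.
  S_0^{−1} = 5^{−1} = 9 (mod 11), so α_err = 5·9 = 45 ≡ 1 = α_2. Error position i = 2.
  Consistency check: S_2/S_1 = 5·9 = 45 ≡ 1 = α_err ✓ (single-error assumption holds).
Step 4: error magnitude e = S_0/v_2 = S_0·∏_{j≠2}(α_2 − α_j) = 5·5 = 25 ≡ 3 (mod 11).
Step 5: correct position 2: c_2 = r_2 − e = 5 − 3 ≡ 2 (mod 11). Hence c = [4, 2, 1, 0, 7].
  Check: interpolating c through the α_i gives m(x) = 5 + 8·x (degree < 2) with m(α_i) = c_i for every i, so c is indeed a codeword.


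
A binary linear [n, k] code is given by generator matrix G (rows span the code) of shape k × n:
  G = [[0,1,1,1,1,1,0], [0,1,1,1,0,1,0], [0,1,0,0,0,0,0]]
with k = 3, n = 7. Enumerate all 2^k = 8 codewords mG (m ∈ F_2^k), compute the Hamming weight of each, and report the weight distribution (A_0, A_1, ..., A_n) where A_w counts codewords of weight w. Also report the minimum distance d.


Weight distribution: A_0 = 1, A_1 = 2, A_2 = 1, A_3 = 1, A_4 = 2, A_5 = 1. Minimum distance d = 1.

Enumerate all 2^3 = 8 messages m ∈ F_2^3.
For each, compute codeword c = mG in F_2^7, then tally its weight.
  m = 000 → c = 0000000, weight = 0.
  m = 100 → c = 0111110, weight = 5.
  m = 010 → c = 0111010, weight = 4.
  m = 110 → c = 0000100, weight = 1.
  m = 001 → c = 0100000, weight = 1.
  m = 101 → c = 0011110, weight = 4.
  m = 011 → c = 0011010, weight = 3.
  m = 111 → c = 0100100, weight = 2.
Tally weights:
  weight 0: 1 codewords.
  weight 1: 2 codewords.
  weight 2: 1 codewords.
  weight 3: 1 codewords.
  weight 4: 2 codewords.
  weight 5: 1 codewords.
Minimum distance d = smallest w > 0 with A_w > 0 = 1.
Sanity: Σ A_w = 8 = 2^3 = 8 ✓.


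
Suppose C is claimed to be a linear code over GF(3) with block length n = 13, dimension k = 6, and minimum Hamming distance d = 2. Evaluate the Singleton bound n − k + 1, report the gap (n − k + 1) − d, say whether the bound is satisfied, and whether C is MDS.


Singleton RHS = n − k + 1 = 8, slack = 6, bound satisfied, not MDS.

Singleton bound: d ≤ n − k + 1.
Here n = 13, k = 6, so n − k + 1 = 8.
Given d = 2, check d ≤ 8: YES.
Slack = (n − k + 1) − d = 6.
The code is NOT MDS (slack = 6 > 0).
Description: the claimed parameters are [13, 6, 2]_3; such a code would be non-MDS.


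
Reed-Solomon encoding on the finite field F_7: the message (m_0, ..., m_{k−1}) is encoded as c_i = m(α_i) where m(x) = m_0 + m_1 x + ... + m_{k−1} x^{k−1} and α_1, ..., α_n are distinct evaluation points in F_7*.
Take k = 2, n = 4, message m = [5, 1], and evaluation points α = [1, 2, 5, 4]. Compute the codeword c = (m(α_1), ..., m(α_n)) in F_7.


c = [6, 0, 3, 2]

Message polynomial: m(x) = 5 + 1·x (mod 7).
For each evaluation point α_i, compute m(α_i) mod 7:
  α_1 = 1: Horner steps 1 → 6, so m(1) = 6.
  α_2 = 2: Horner steps 1 → 0, so m(2) = 0.
  α_3 = 5: Horner steps 1 → 3, so m(5) = 3.
  α_4 = 4: Horner steps 1 → 2, so m(4) = 2.
Codeword c = [6, 0, 3, 2] ∈ F_7^4.


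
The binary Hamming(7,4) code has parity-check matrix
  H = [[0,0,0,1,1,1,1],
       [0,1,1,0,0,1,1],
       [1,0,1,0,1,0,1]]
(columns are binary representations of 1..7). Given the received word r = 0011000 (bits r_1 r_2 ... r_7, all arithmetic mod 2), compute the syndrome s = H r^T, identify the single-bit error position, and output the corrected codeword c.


s = (1, 1, 1)^T, error position = 7, corrected codeword c = 0011001

Compute s = H r^T mod 2 one row at a time:
  s_1 = 1 + 0 + 0 + 0 = 1 ≡ 1 (mod 2).
  s_2 = 0 + 1 + 0 + 0 = 1 ≡ 1 (mod 2).
  s_3 = 0 + 1 + 0 + 0 = 1 ≡ 1 (mod 2).
s = (1, 1, 1)^T — this equals column 7 of H (binary 111), so error is at position 7.
Correct: flip bit 7 of r = 0011000 to get c = 0011001.


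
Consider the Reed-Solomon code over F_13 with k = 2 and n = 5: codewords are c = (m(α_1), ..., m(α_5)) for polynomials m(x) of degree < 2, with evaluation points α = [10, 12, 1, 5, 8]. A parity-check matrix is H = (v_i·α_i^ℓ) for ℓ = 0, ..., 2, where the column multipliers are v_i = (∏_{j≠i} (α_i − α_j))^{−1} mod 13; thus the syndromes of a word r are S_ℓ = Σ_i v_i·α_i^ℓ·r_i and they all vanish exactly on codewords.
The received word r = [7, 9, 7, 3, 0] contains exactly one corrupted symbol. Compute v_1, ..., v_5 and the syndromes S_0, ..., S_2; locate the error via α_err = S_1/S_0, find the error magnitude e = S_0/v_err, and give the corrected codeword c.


S = (11, 6, 8), error at position 1, error magnitude e = 9, c = [11, 9, 7, 3, 0].

Step 1: column multipliers v_i = (∏_{j≠i}(α_i − α_j))^{−1} mod 13.
  i = 1 (α = 10): (10−12)(10−1)(10−5)(10−8) = (−2)·9·5·2 = −180 ≡ 2, so v_1 = 2^{−1} = 7 (mod 13).
  i = 2 (α = 12): (12−10)(12−1)(12−5)(12−8) = 2·11·7·4 = 616 ≡ 5, so v_2 = 5^{−1} = 8 (mod 13).
  i = 3 (α = 1): (1−10)(1−12)(1−5)(1−8) = (−9)·(−11)·(−4)·(−7) = 2772 ≡ 3, so v_3 = 3^{−1} = 9 (mod 13).
  i = 4 (α = 5): (5−10)(5−12)(5−1)(5−8) = (−5)·(−7)·4·(−3) = −420 ≡ 9, so v_4 = 9^{−1} = 3 (mod 13).
  i = 5 (α = 8): (8−10)(8−12)(8−1)(8−5) = (−2)·(−4)·7·3 = 168 ≡ 12, so v_5 = 12^{−1} = 12 (mod 13).
  v = [7, 8, 9, 3, 12].
Step 2: syndromes of r = [7, 9, 7, 3, 0] (all sums mod 13).
  S_0 = Σ v_i r_i = 7·7 + 8·9 + 9·7 + 3·3 + 12·0 = 193 ≡ 11.
  S_1 = Σ v_i α_i r_i = 7·10·7 + 8·12·9 + 9·1·7 + 3·5·3 + 12·8·0 = 1462 ≡ 6.
  α_i^2 mod 13 = [9, 1, 1, 12, 12].
  S_2 = Σ v_i α_i^2 r_i = 7·9·7 + 8·1·9 + 9·1·7 + 3·12·3 + 12·12·0 = 684 ≡ 8.
  S = (11, 6, 8) ≠ 0, so r is not a codeword (an error is present).
Step 3: locate the error. For a single error e at position i, S_ℓ = v_i·e·α_i^ℓ, so α_err = S_1/S_0.
  S_0^{−1} = 11^{−1} = 6 (mod 13), so α_err = 6·6 = 36 ≡ 10 = α_1. Error position i = 1.
  Consistency check: S_2/S_1 = 8·11 = 88 ≡ 10 = α_err ✓ (single-error assumption holds).
Step 4: error magnitude e = S_0/v_1 = S_0·∏_{j≠1}(α_1 − α_j) = 11·2 = 22 ≡ 9 (mod 13).
Step 5: correct position 1: c_1 = r_1 − e = 7 − 9 ≡ 11 (mod 13). Hence c = [11, 9, 7, 3, 0].
  Check: interpolating c through the α_i gives m(x) = 8 + 12·x (degree < 2) with m(α_i) = c_i for every i, so c is indeed a codeword.


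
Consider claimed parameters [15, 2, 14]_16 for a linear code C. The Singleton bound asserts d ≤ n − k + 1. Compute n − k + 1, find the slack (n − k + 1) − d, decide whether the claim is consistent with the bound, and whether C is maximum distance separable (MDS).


Singleton RHS = n − k + 1 = 14, slack = 0, bound satisfied, MDS.

Singleton bound: d ≤ n − k + 1.
Here n = 15, k = 2, so n − k + 1 = 14.
Given d = 14, check d ≤ 14: YES.
Slack = (n − k + 1) − d = 0.
The code is MDS (slack = 0).
Description: the claimed parameters are [15, 2, 14]_16; such a code would be MDS (meets Singleton bound).


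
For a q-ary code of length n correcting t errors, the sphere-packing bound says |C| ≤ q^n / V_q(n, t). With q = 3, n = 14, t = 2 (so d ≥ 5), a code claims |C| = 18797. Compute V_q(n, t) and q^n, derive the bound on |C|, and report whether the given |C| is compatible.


V_q(n, t) = 393, q^n = 4782969, Hamming bound = 12170, |C| = 18797 > bound (violated).

Step 1: Compute V_q(n, t) = Σ_{j=0}^2 C(n, j) (q−1)^j.
  j = 0: C(14,0)·(2)^0 = 1·1 = 1.
  j = 1: C(14,1)·(2)^1 = 14·2 = 28.
  j = 2: C(14,2)·(2)^2 = 91·4 = 364.
  V_q(n, t) = 1 + 28 + 364 = 393.
Step 2: q^n = 3^14 = 4782969.
Step 3: Hamming bound ⌊q^n / V_q(n,t)⌋ = ⌊4782969/393⌋ = 12170.
Step 4: Compare |C| = 18797 to 12170: violated.
The claimed |C| lies above the Hamming bound, so no 3-ary code of length 14 with d ≥ 5 can have 18797 codewords.


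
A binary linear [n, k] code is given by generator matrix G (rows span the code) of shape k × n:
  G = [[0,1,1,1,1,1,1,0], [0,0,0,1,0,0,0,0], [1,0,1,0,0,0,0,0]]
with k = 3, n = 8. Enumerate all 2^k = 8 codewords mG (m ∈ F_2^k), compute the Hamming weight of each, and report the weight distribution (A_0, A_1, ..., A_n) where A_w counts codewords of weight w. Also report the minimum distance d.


Weight distribution: A_0 = 1, A_1 = 1, A_2 = 1, A_3 = 1, A_5 = 2, A_6 = 2. Minimum distance d = 1.

Enumerate all 2^3 = 8 messages m ∈ F_2^3.
For each, compute codeword c = mG in F_2^8, then tally its weight.
  m = 000 → c = 00000000, weight = 0.
  m = 100 → c = 01111110, weight = 6.
  m = 010 → c = 00010000, weight = 1.
  m = 110 → c = 01101110, weight = 5.
  m = 001 → c = 10100000, weight = 2.
  m = 101 → c = 11011110, weight = 6.
  m = 011 → c = 10110000, weight = 3.
  m = 111 → c = 11001110, weight = 5.
Tally weights:
  weight 0: 1 codewords.
  weight 1: 1 codewords.
  weight 2: 1 codewords.
  weight 3: 1 codewords.
  weight 5: 2 codewords.
  weight 6: 2 codewords.
Minimum distance d = smallest w > 0 with A_w > 0 = 1.
Sanity: Σ A_w = 8 = 2^3 = 8 ✓.


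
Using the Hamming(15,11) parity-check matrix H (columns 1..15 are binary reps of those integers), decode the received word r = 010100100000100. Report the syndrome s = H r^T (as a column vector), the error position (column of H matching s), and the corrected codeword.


s = (1, 1, 0, 0)^T, error position = 12, corrected codeword c = 010100100001100

Compute s = H r^T mod 2 one row at a time:
  s_1 = 0 + 0 + 0 + 0 + 0 + 1 + 0 + 0 = 1 ≡ 1 (mod 2).
  s_2 = 1 + 0 + 0 + 1 + 0 + 1 + 0 + 0 = 3 ≡ 1 (mod 2).
  s_3 = 1 + 0 + 0 + 1 + 0 + 0 + 0 + 0 = 2 ≡ 0 (mod 2).
  s_4 = 0 + 0 + 0 + 1 + 0 + 0 + 1 + 0 = 2 ≡ 0 (mod 2).
s = (1, 1, 0, 0)^T — this equals column 12 of H (binary 1100), so error is at position 12.
Correct: flip bit 12 of r = 010100100000100 to get c = 010100100001100.


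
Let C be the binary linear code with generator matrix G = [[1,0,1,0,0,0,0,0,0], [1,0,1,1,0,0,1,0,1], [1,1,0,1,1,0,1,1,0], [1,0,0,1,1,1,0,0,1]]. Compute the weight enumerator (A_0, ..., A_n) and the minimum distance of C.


Weight distribution: A_0 = 1, A_2 = 1, A_3 = 1, A_4 = 3, A_5 = 6, A_6 = 3, A_7 = 1. Minimum distance d = 2.

Enumerate all 2^4 = 16 messages m ∈ F_2^4.
For each, compute codeword c = mG in F_2^9, then tally its weight.
  m = 0000 → c = 000000000, weight = 0.
  m = 1000 → c = 101000000, weight = 2.
  m = 0100 → c = 101100101, weight = 5.
  m = 1100 → c = 000100101, weight = 3.
  m = 0010 → c = 110110110, weight = 6.
  m = 1010 → c = 011110110, weight = 6.
  m = 0110 → c = 011010011, weight = 5.
  m = 1110 → c = 110010011, weight = 5.
  m = 0001 → c = 100111001, weight = 5.
  m = 1001 → c = 001111001, weight = 5.
  m = 0101 → c = 001011100, weight = 4.
  m = 1101 → c = 100011100, weight = 4.
  m = 0011 → c = 010001111, weight = 5.
  m = 1011 → c = 111001111, weight = 7.
  m = 0111 → c = 111101010, weight = 6.
  m = 1111 → c = 010101010, weight = 4.
Tally weights:
  weight 0: 1 codewords.
  weight 2: 1 codewords.
  weight 3: 1 codewords.
  weight 4: 3 codewords.
  weight 5: 6 codewords.
  weight 6: 3 codewords.
  weight 7: 1 codewords.
Minimum distance d = smallest w > 0 with A_w > 0 = 2.
Sanity: Σ A_w = 16 = 2^4 = 16 ✓.


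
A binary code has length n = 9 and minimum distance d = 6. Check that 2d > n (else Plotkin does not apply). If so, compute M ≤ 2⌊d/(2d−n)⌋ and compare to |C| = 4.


Plotkin bound M ≤ 4; given |C| = 4 ≤ bound (satisfied).

Check applicability: 2d = 12, n = 9.
2d − n = 3 > 0, so Plotkin applies.
Compute d/(2d−n) = 6/3 ≈ 2.0000.
⌊d/(2d−n)⌋ = 2.
Plotkin bound: M ≤ 2·2 = 4.
Given |C| = 4, check: satisfied.
This |C| is at the Plotkin bound.


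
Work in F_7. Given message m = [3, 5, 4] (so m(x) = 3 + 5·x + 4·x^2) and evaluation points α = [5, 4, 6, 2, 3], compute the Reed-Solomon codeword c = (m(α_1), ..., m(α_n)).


c = [2, 3, 2, 1, 5]

Message polynomial: m(x) = 3 + 5·x + 4·x^2 (mod 7).
For each evaluation point α_i, compute m(α_i) mod 7:
  α_1 = 5: Horner steps 4 → 4 → 2, so m(5) = 2.
  α_2 = 4: Horner steps 4 → 0 → 3, so m(4) = 3.
  α_3 = 6: Horner steps 4 → 1 → 2, so m(6) = 2.
  α_4 = 2: Horner steps 4 → 6 → 1, so m(2) = 1.
  α_5 = 3: Horner steps 4 → 3 → 5, so m(3) = 5.
Codeword c = [2, 3, 2, 1, 5] ∈ F_7^5.


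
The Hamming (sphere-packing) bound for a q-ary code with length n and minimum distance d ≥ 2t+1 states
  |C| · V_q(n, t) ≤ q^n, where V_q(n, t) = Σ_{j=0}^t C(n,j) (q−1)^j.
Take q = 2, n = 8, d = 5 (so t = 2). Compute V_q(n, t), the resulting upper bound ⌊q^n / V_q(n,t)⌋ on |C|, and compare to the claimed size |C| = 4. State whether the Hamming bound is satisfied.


V_q(n, t) = 37, q^n = 256, Hamming bound = 6, |C| = 4 ≤ bound (satisfied).

Step 1: Compute V_q(n, t) = Σ_{j=0}^2 C(n, j) (q−1)^j.
  j = 0: C(8,0)·(1)^0 = 1·1 = 1.
  j = 1: C(8,1)·(1)^1 = 8·1 = 8.
  j = 2: C(8,2)·(1)^2 = 28·1 = 28.
  V_q(n, t) = 1 + 8 + 28 = 37.
Step 2: q^n = 2^8 = 256.
Step 3: Hamming bound ⌊q^n / V_q(n,t)⌋ = ⌊256/37⌋ = 6.
Step 4: Compare |C| = 4 to 6: satisfied.
The claimed |C| lies below the Hamming bound.


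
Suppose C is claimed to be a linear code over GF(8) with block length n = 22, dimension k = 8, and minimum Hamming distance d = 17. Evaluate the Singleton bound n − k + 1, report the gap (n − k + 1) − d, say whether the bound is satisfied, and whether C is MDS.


Singleton RHS = n − k + 1 = 15, slack = -2, bound violated (no such code; not MDS).

Singleton bound: d ≤ n − k + 1.
Here n = 22, k = 8, so n − k + 1 = 15.
Given d = 17, check d ≤ 15: NO.
Slack = (n − k + 1) − d = -2.
The slack is negative: d = 17 exceeds n − k + 1 = 15 by 2, so the Singleton bound is violated and no linear [22, 8, 17]_8 code can exist. In particular it is not MDS (MDS requires d = n − k + 1 exactly).
Description: the claimed parameters are [22, 8, 17]_8; such a code would be impossible (violates the Singleton bound).


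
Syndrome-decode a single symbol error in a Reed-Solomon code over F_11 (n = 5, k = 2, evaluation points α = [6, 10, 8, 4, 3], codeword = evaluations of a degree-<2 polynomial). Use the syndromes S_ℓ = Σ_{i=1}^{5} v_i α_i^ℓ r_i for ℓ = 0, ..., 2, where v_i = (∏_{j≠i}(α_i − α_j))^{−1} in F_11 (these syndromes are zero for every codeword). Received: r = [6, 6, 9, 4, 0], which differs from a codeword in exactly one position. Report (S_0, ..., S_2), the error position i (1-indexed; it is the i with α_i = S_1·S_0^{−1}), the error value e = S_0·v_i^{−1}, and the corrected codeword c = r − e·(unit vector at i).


S = (4, 2, 1), error at position 1, error magnitude e = 5, c = [1, 6, 9, 4, 0].

Step 1: column multipliers v_i = (∏_{j≠i}(α_i − α_j))^{−1} mod 11.
  i = 1 (α = 6): (6−10)(6−8)(6−4)(6−3) = (−4)·(−2)·2·3 = 48 ≡ 4, so v_1 = 4^{−1} = 3 (mod 11).
  i = 2 (α = 10): (10−6)(10−8)(10−4)(10−3) = 4·2·6·7 = 336 ≡ 6, so v_2 = 6^{−1} = 2 (mod 11).
  i = 3 (α = 8): (8−6)(8−10)(8−4)(8−3) = 2·(−2)·4·5 = −80 ≡ 8, so v_3 = 8^{−1} = 7 (mod 11).
  i = 4 (α = 4): (4−6)(4−10)(4−8)(4−3) = (−2)·(−6)·(−4)·1 = −48 ≡ 7, so v_4 = 7^{−1} = 8 (mod 11).
  i = 5 (α = 3): (3−6)(3−10)(3−8)(3−4) = (−3)·(−7)·(−5)·(−1) = 105 ≡ 6, so v_5 = 6^{−1} = 2 (mod 11).
  v = [3, 2, 7, 8, 2].
Step 2: syndromes of r = [6, 6, 9, 4, 0] (all sums mod 11).
  S_0 = Σ v_i r_i = 3·6 + 2·6 + 7·9 + 8·4 + 2·0 = 125 ≡ 4.
  S_1 = Σ v_i α_i r_i = 3·6·6 + 2·10·6 + 7·8·9 + 8·4·4 + 2·3·0 = 860 ≡ 2.
  α_i^2 mod 11 = [3, 1, 9, 5, 9].
  S_2 = Σ v_i α_i^2 r_i = 3·3·6 + 2·1·6 + 7·9·9 + 8·5·4 + 2·9·0 = 793 ≡ 1.
  S = (4, 2, 1) ≠ 0, so r is not a codeword (an error is present).
Step 3: locate the error. For a single error e at position i, S_ℓ = v_i·e·α_i^ℓ, so α_err = S_1/S_0.
  S_0^{−1} = 4^{−1} = 3 (mod 11), so α_err = 2·3 = 6 ≡ 6 = α_1. Error position i = 1.
  Consistency check: S_2/S_1 = 1·6 = 6 ≡ 6 = α_err ✓ (single-error assumption holds).
Step 4: error magnitude e = S_0/v_1 = S_0·∏_{j≠1}(α_1 − α_j) = 4·4 = 16 ≡ 5 (mod 11).
Step 5: correct position 1: c_1 = r_1 − e = 6 − 5 ≡ 1 (mod 11). Hence c = [1, 6, 9, 4, 0].
  Check: interpolating c through the α_i gives m(x) = 10 + 4·x (degree < 2) with m(α_i) = c_i for every i, so c is indeed a codeword.
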